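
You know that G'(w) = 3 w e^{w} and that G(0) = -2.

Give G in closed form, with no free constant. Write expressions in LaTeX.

Recognize the product-rule pattern: G'(w) = u'v + uv' with u = 3 w - 3, v = e^{w}, so integration by parts undoes it.
A general antiderivative is \left(3 w - 3\right) e^{w} + C.
The condition gives C = -2 - (-3) = 1.
So G(w) = 3 w e^{w} - 3 e^{w} + 1.
Check: d/dw[3 w e^{w} - 3 e^{w} + 1] = 3 w e^{w} = G'(w).

G(w) = 3 w e^{w} - 3 e^{w} + 1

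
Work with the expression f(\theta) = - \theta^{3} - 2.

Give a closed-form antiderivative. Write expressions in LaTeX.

Since d/d\theta undoes antidifferentiation here, F'(\theta) = f(\theta) is required of F(\theta).
Check: d/d\theta[- \frac{\theta^{4}}{4} - 2 \theta] = - \theta^{3} - 2 = f(\theta).

An antiderivative is F(\theta) = - \frac{\theta^{4}}{4} - 2 \theta.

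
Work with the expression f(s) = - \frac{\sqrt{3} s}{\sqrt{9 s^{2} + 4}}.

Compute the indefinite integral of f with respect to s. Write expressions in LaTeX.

F(s) = - \frac{\sqrt{3 s^{2} + \frac{4}{3}}}{3} + C

The substitution u = 3 s^{2} + \frac{4}{3} works: f is exactly (dF/du)*(du/ds) for that inner function.
Check: d/ds[- \frac{\sqrt{3 s^{2} + \frac{4}{3}}}{3}] = - \frac{\sqrt{3} s}{\sqrt{9 s^{2} + 4}} = f(s).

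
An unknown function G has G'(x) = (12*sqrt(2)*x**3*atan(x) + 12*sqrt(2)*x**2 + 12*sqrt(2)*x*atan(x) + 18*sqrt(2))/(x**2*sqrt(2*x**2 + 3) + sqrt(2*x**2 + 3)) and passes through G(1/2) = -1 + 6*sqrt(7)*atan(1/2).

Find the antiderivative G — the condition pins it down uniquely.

G(x) = 6*sqrt(2)*sqrt(2*x**2 + 3)*atan(x) - 1

G'(x) has the shape u'v + uv' for u = 6*sqrt(4*x**2 + 6) and v = atan(x) — it is the derivative of the product u*v.
A general antiderivative is 6*sqrt(4*x**2 + 6)*atan(x) + C.
The condition gives C = -1 + 6*sqrt(7)*atan(1/2) - (6*sqrt(7)*atan(1/2)) = -1.
So G(x) = 6*sqrt(2)*sqrt(2*x**2 + 3)*atan(x) - 1.
Check: d/dx[6*sqrt(2)*sqrt(2*x**2 + 3)*atan(x) - 1] = (12*sqrt(2)*x**3*atan(x) + 12*sqrt(2)*x**2 + 12*sqrt(2)*x*atan(x) + 18*sqrt(2))/(x**2*sqrt(2*x**2 + 3) + sqrt(2*x**2 + 3)) = G'(x).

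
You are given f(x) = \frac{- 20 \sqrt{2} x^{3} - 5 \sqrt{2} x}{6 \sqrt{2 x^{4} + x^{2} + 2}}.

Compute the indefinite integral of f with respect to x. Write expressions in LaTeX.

F(x) = - \frac{5 \sqrt{2} \sqrt{2 x^{4} + x^{2} + 2}}{6} + C

The substitution u = x^{4} + \frac{x^{2}}{2} + 1 works: f is exactly (dF/du)*(du/dx) for that inner function.
Check: d/dx[- \frac{5 \sqrt{2} \sqrt{2 x^{4} + x^{2} + 2}}{6}] = \frac{- 20 \sqrt{2} x^{3} - 5 \sqrt{2} x}{6 \sqrt{2 x^{4} + x^{2} + 2}} = f(x).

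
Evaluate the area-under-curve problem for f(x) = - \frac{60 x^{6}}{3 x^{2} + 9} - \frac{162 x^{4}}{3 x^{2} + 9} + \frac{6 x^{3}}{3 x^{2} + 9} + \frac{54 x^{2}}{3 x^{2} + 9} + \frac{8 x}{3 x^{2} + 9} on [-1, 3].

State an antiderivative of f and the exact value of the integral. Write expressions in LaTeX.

The integrand splits into summands that can be handled one at a time.
F(x) = - \frac{12 x^{5} - 6 x^{3} - 3 x^{2} + 5 \log{\left(2 x^{2} + 6 \right)} + 4}{3} is an antiderivative of f.
Check: d/dx[- \frac{12 x^{5} - 6 x^{3} - 3 x^{2} + 5 \log{\left(2 x^{2} + 6 \right)} + 4}{3}] = \frac{- 60 x^{6} - 162 x^{4} + 6 x^{3} + 54 x^{2} + 8 x}{3 x^{2} + 9}, which equals f(x).
F(3) = - \frac{2731}{3} - \frac{5 \log{\left(24 \right)}}{3}; F(-1) = \frac{5}{3} - \frac{5 \log{\left(8 \right)}}{3}.
Integral = F(3) - F(-1) = -912 - \frac{5 \log{\left(24 \right)}}{3} + \frac{5 \log{\left(8 \right)}}{3}.

Antiderivative: F(x) = - \frac{12 x^{5} - 6 x^{3} - 3 x^{2} + 5 \log{\left(2 x^{2} + 6 \right)} + 4}{3}; value = -912 - \frac{5 \log{\left(24 \right)}}{3} + \frac{5 \log{\left(8 \right)}}{3}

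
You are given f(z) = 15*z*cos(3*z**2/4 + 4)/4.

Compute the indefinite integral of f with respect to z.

F(z) = 5*sin(3*z**2/4 + 4)/2 + C

The substitution u = 3*z**2/4 + 4 works: f is exactly (dF/du)*(du/dz) for that inner function.
Check: d/dz[5*sin(3*z**2/4 + 4)/2] = 15*z*cos(3*z**2/4 + 4)/4 = f(z).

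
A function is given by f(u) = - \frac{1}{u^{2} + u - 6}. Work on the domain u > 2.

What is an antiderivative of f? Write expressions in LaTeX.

Factor the denominator (\left(u - 2\right) \left(u + 3\right)) and decompose: f = \frac{1}{5 \left(u + 3\right)} - \frac{1}{5 \left(u - 2\right)}; each piece integrates to a log, atan, or power term.
Check: d/du[- \frac{\log{\left(u - 2 \right)}}{5} + \frac{\log{\left(u + 3 \right)}}{5}] = - \frac{1}{u^{2} + u - 6} = f(u).

An antiderivative is F(u) = - \frac{\log{\left(u - 2 \right)}}{5} + \frac{\log{\left(u + 3 \right)}}{5}.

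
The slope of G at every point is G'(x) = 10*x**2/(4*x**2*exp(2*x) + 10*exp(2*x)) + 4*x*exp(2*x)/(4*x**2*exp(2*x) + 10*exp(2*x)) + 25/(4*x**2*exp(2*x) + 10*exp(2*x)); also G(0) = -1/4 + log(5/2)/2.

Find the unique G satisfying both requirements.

The integrand splits into summands that can be handled one at a time.
A general antiderivative is log(x**2 + 5/2)/2 - 5*exp(-2*x)/4 + C.
The condition gives C = -1/4 + log(5/2)/2 - (-5/4 + log(5/2)/2) = 1.
So G(x) = log(x**2 + 5/2)/2 + 1 - 5*exp(-2*x)/4.
Check: d/dx[log(x**2 + 5/2)/2 + 1 - 5*exp(-2*x)/4] = (10*x**2 + 4*x*exp(2*x) + 25)/(4*x**2*exp(2*x) + 10*exp(2*x)), which equals G'(x).

G(x) = log(x**2 + 5/2)/2 + 1 - 5*exp(-2*x)/4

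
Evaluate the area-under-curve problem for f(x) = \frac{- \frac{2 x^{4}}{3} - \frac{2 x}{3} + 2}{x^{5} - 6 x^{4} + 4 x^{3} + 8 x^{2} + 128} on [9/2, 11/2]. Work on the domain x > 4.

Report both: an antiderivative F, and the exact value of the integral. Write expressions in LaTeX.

The denominator factors as 3 \left(x - 4\right)^{2} \left(x + 2\right) \left(x^{2} + 4\right); partial fractions split f into directly integrable pieces: - \frac{27 x + 178}{1200 \left(x^{2} + 4\right)} - \frac{11}{432 \left(x + 2\right)} - \frac{3341}{5400 \left(x - 4\right)} - \frac{257}{180 \left(x - 4\right)^{2}}.
F(x) = \frac{- 13364 x \log{\left(x - 4 \right)} - 550 x \log{\left(x + 2 \right)} - 243 x \log{\left(x^{2} + 4 \right)} - 1602 x \operatorname{atan}{\left(\frac{x}{2} \right)} + 53456 \log{\left(x - 4 \right)} + 2200 \log{\left(x + 2 \right)} + 972 \log{\left(x^{2} + 4 \right)} + 6408 \operatorname{atan}{\left(\frac{x}{2} \right)} + 30840}{21600 x - 86400} is an antiderivative of f.
Check: d/dx[\frac{- 13364 x \log{\left(x - 4 \right)} - 550 x \log{\left(x + 2 \right)} - 243 x \log{\left(x^{2} + 4 \right)} - 1602 x \operatorname{atan}{\left(\frac{x}{2} \right)} + 53456 \log{\left(x - 4 \right)} + 2200 \log{\left(x + 2 \right)} + 972 \log{\left(x^{2} + 4 \right)} + 6408 \operatorname{atan}{\left(\frac{x}{2} \right)} + 30840}{21600 x - 86400}] = \frac{- 2 x^{4} - 2 x + 6}{3 x^{5} - 18 x^{4} + 12 x^{3} + 24 x^{2} + 384}, which equals f(x).
F(11/2) = - \frac{3341 \log{\left(\frac{3}{2} \right)}}{5400} - \frac{89 \operatorname{atan}{\left(\frac{11}{4} \right)}}{1200} - \frac{11 \log{\left(\frac{15}{2} \right)}}{432} - \frac{9 \log{\left(\frac{137}{4} \right)}}{800} + \frac{257}{270}; F(9/2) = - \frac{89 \operatorname{atan}{\left(\frac{9}{4} \right)}}{1200} - \frac{11 \log{\left(\frac{13}{2} \right)}}{432} - \frac{9 \log{\left(\frac{97}{4} \right)}}{800} + \frac{3341 \log{\left(2 \right)}}{5400} + \frac{257}{90}.
Integral = F(11/2) - F(9/2) = - \frac{257}{135} - \frac{3341 \log{\left(2 \right)}}{5400} - \frac{3341 \log{\left(\frac{3}{2} \right)}}{5400} - \frac{89 \operatorname{atan}{\left(\frac{11}{4} \right)}}{1200} - \frac{11 \log{\left(\frac{15}{2} \right)}}{432} - \frac{9 \log{\left(\frac{137}{4} \right)}}{800} + \frac{9 \log{\left(\frac{97}{4} \right)}}{800} + \frac{11 \log{\left(\frac{13}{2} \right)}}{432} + \frac{89 \operatorname{atan}{\left(\frac{9}{4} \right)}}{1200}.

Antiderivative: F(x) = \frac{- 13364 x \log{\left(x - 4 \right)} - 550 x \log{\left(x + 2 \right)} - 243 x \log{\left(x^{2} + 4 \right)} - 1602 x \operatorname{atan}{\left(\frac{x}{2} \right)} + 53456 \log{\left(x - 4 \right)} + 2200 \log{\left(x + 2 \right)} + 972 \log{\left(x^{2} + 4 \right)} + 6408 \operatorname{atan}{\left(\frac{x}{2} \right)} + 30840}{21600 x - 86400}; value = - \frac{257}{135} - \frac{3341 \log{\left(2 \right)}}{5400} - \frac{3341 \log{\left(\frac{3}{2} \right)}}{5400} - \frac{89 \operatorname{atan}{\left(\frac{11}{4} \right)}}{1200} - \frac{11 \log{\left(\frac{15}{2} \right)}}{432} - \frac{9 \log{\left(\frac{137}{4} \right)}}{800} + \frac{9 \log{\left(\frac{97}{4} \right)}}{800} + \frac{11 \log{\left(\frac{13}{2} \right)}}{432} + \frac{89 \operatorname{atan}{\left(\frac{9}{4} \right)}}{1200}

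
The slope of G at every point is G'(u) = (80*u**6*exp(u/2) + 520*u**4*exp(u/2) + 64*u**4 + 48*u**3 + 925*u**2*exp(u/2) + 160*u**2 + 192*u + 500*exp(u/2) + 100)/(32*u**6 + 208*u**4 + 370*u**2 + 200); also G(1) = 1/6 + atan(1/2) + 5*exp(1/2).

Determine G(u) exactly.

G(u) = 5*exp(u/2) + atan(u/2) + 1/2 - 3/(4*u**2 + 5)

Check a candidate G(u) by differentiating: d/du[G] must match the given G'(u).
A general antiderivative is 5*exp(u/2) + atan(u/2) - 3/(4*u**2 + 5) + C.
The condition gives C = 1/6 + atan(1/2) + 5*exp(1/2) - (-1/3 + atan(1/2) + 5*exp(1/2)) = 1/2.
So G(u) = 5*exp(u/2) + atan(u/2) + 1/2 - 3/(4*u**2 + 5).
Check: d/du[5*exp(u/2) + atan(u/2) + 1/2 - 3/(4*u**2 + 5)] = (80*u**6*exp(u/2) + 520*u**4*exp(u/2) + 64*u**4 + 48*u**3 + 925*u**2*exp(u/2) + 160*u**2 + 192*u + 500*exp(u/2) + 100)/(32*u**6 + 208*u**4 + 370*u**2 + 200) = G'(u).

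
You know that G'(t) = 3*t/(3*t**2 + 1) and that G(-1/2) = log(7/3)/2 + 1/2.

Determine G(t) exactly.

G'(t) matches the chain-rule pattern g'(h)*h' with inner function h(t) = 4*t**2 + 4/3; substituting u = h(t) collapses the integral.
A general antiderivative is log(4*t**2 + 4/3)/2 + C.
The condition gives C = log(7/3)/2 + 1/2 - (log(7/3)/2) = 1/2.
So G(t) = log(4*t**2 + 4/3)/2 + 1/2.
Check: d/dt[log(4*t**2 + 4/3)/2 + 1/2] = 3*t/(3*t**2 + 1) = G'(t).

G(t) = log(4*t**2 + 4/3)/2 + 1/2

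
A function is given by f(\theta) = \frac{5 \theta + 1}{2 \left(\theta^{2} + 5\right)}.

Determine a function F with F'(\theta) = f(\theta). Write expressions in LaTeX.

Whatever form F(\theta) takes, F'(\theta) = f(\theta) is non-negotiable.
Check: d/d\theta[\frac{5 \log{\left(\theta^{2} + 5 \right)}}{4} + \frac{\sqrt{5} \operatorname{atan}{\left(\frac{\sqrt{5} \theta}{5} \right)}}{10}] = \frac{5 \theta + 1}{2 \theta^{2} + 10}, which equals f(\theta).

An antiderivative is F(\theta) = \frac{5 \log{\left(\theta^{2} + 5 \right)}}{4} + \frac{\sqrt{5} \operatorname{atan}{\left(\frac{\sqrt{5} \theta}{5} \right)}}{10}.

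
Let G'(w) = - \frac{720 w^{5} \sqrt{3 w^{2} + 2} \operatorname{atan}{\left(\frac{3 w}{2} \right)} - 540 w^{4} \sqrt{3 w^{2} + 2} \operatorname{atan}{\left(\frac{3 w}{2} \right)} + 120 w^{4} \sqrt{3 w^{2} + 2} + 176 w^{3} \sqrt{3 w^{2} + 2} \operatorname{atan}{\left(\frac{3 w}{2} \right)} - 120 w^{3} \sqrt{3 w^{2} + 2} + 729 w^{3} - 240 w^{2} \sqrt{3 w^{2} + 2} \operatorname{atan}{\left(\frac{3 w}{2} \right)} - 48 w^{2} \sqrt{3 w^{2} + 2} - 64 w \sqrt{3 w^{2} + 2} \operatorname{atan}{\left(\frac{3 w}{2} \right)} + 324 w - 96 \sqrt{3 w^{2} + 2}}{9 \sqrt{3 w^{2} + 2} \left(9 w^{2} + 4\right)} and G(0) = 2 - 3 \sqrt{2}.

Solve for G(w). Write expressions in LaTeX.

Differentiate the proposed G(w) back; it has to land on the given G'(w).
A general antiderivative is - 3 \sqrt{3 w^{2} + 2} + \frac{4 \left(- \frac{5 w^{4}}{3} + \frac{5 w^{3}}{3} + \frac{2 w^{2}}{3} + \frac{4}{3}\right) \operatorname{atan}{\left(\frac{3 w}{2} \right)}}{3} + C.
The condition gives C = 2 - 3 \sqrt{2} - (- 3 \sqrt{2}) = 2.
So G(w) = - 3 \sqrt{3 w^{2} + 2} + \frac{4 \left(- \frac{5 w^{4}}{3} + \frac{5 w^{3}}{3} + \frac{2 w^{2}}{3} + \frac{4}{3}\right) \operatorname{atan}{\left(\frac{3 w}{2} \right)}}{3} + 2.
Check: d/dw[- 3 \sqrt{3 w^{2} + 2} + \frac{4 \left(- \frac{5 w^{4}}{3} + \frac{5 w^{3}}{3} + \frac{2 w^{2}}{3} + \frac{4}{3}\right) \operatorname{atan}{\left(\frac{3 w}{2} \right)}}{3} + 2] = \frac{- 720 w^{5} \sqrt{3 w^{2} + 2} \operatorname{atan}{\left(\frac{3 w}{2} \right)} + 540 w^{4} \sqrt{3 w^{2} + 2} \operatorname{atan}{\left(\frac{3 w}{2} \right)} - 120 w^{4} \sqrt{3 w^{2} + 2} - 176 w^{3} \sqrt{3 w^{2} + 2} \operatorname{atan}{\left(\frac{3 w}{2} \right)} + 120 w^{3} \sqrt{3 w^{2} + 2} - 729 w^{3} + 240 w^{2} \sqrt{3 w^{2} + 2} \operatorname{atan}{\left(\frac{3 w}{2} \right)} + 48 w^{2} \sqrt{3 w^{2} + 2} + 64 w \sqrt{3 w^{2} + 2} \operatorname{atan}{\left(\frac{3 w}{2} \right)} - 324 w + 96 \sqrt{3 w^{2} + 2}}{81 w^{2} \sqrt{3 w^{2} + 2} + 36 \sqrt{3 w^{2} + 2}}, which equals G'(w).

G(w) = - 3 \sqrt{3 w^{2} + 2} + \frac{4 \left(- \frac{5 w^{4}}{3} + \frac{5 w^{3}}{3} + \frac{2 w^{2}}{3} + \frac{4}{3}\right) \operatorname{atan}{\left(\frac{3 w}{2} \right)}}{3} + 2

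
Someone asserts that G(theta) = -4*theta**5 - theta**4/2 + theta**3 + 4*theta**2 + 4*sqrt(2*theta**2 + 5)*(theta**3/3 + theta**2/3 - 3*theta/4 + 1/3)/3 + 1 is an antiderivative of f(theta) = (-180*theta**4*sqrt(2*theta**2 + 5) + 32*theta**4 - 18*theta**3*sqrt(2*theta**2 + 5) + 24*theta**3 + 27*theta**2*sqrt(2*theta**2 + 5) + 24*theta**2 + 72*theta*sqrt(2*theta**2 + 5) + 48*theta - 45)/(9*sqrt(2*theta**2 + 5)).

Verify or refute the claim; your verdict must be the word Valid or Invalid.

Valid. The derivative of G reproduces f.

d/dtheta[G] = (-180*theta**4*sqrt(2*theta**2 + 5) + 32*theta**4 - 18*theta**3*sqrt(2*theta**2 + 5) + 24*theta**3 + 27*theta**2*sqrt(2*theta**2 + 5) + 24*theta**2 + 72*theta*sqrt(2*theta**2 + 5) + 48*theta - 45)/(9*sqrt(2*theta**2 + 5))
This equals f(theta) exactly, so the claim holds.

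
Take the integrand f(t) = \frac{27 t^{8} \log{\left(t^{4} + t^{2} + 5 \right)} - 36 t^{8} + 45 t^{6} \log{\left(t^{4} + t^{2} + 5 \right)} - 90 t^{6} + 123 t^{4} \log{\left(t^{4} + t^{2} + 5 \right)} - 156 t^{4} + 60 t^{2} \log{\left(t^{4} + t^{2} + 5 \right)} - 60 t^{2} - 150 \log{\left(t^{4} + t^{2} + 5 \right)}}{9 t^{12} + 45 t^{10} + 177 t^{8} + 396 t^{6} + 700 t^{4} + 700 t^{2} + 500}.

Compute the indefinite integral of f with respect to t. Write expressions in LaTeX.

F(t) = - \frac{3 t \log{\left(t^{4} + t^{2} + 5 \right)}}{3 t^{4} + 6 t^{2} + 10} + C

Check any antiderivative F(t) by computing F'(t) and comparing it with f(t).
Check: d/dt[- \frac{3 t \log{\left(t^{4} + t^{2} + 5 \right)}}{3 t^{4} + 6 t^{2} + 10}] = \frac{27 t^{8} \log{\left(t^{4} + t^{2} + 5 \right)} - 36 t^{8} + 45 t^{6} \log{\left(t^{4} + t^{2} + 5 \right)} - 90 t^{6} + 123 t^{4} \log{\left(t^{4} + t^{2} + 5 \right)} - 156 t^{4} + 60 t^{2} \log{\left(t^{4} + t^{2} + 5 \right)} - 60 t^{2} - 150 \log{\left(t^{4} + t^{2} + 5 \right)}}{9 t^{12} + 45 t^{10} + 177 t^{8} + 396 t^{6} + 700 t^{4} + 700 t^{2} + 500} = f(t).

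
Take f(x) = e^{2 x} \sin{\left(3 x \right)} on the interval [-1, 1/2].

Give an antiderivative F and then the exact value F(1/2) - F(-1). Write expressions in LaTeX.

Differentiate the proposed F(x) back; it has to land on f(x) exactly.
F(x) = \frac{2 e^{2 x} \sin{\left(3 x \right)}}{13} - \frac{3 e^{2 x} \cos{\left(3 x \right)}}{13} is an antiderivative of f.
Check: d/dx[\frac{2 e^{2 x} \sin{\left(3 x \right)}}{13} - \frac{3 e^{2 x} \cos{\left(3 x \right)}}{13}] = e^{2 x} \sin{\left(3 x \right)} = f(x).
F(1/2) = - \frac{3 e \cos{\left(\frac{3}{2} \right)}}{13} + \frac{2 e \sin{\left(\frac{3}{2} \right)}}{13}; F(-1) = - \frac{2 \sin{\left(3 \right)}}{13 e^{2}} - \frac{3 \cos{\left(3 \right)}}{13 e^{2}}.
Integral = F(1/2) - F(-1) = - \frac{3 e \cos{\left(\frac{3}{2} \right)}}{13} + \frac{3 \cos{\left(3 \right)}}{13 e^{2}} + \frac{2 \sin{\left(3 \right)}}{13 e^{2}} + \frac{2 e \sin{\left(\frac{3}{2} \right)}}{13}.

Antiderivative: F(x) = \frac{2 e^{2 x} \sin{\left(3 x \right)}}{13} - \frac{3 e^{2 x} \cos{\left(3 x \right)}}{13}; value = - \frac{3 e \cos{\left(\frac{3}{2} \right)}}{13} + \frac{3 \cos{\left(3 \right)}}{13 e^{2}} + \frac{2 \sin{\left(3 \right)}}{13 e^{2}} + \frac{2 e \sin{\left(\frac{3}{2} \right)}}{13}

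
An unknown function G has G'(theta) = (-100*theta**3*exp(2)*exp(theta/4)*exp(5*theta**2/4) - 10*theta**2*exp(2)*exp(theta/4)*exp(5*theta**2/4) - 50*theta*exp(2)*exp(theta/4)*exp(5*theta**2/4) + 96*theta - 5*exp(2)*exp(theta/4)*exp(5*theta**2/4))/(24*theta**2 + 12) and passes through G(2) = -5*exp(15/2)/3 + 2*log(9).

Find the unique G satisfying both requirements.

Differentiate the proposed G(theta) back; it has to land on the given G'(theta).
A general antiderivative is -5*exp(5*theta**2/4 + theta/4 + 2)/3 + 2*log(2*theta**2 + 1) + C.
The condition gives C = -5*exp(15/2)/3 + 2*log(9) - (-5*exp(15/2)/3 + 2*log(9)) = 0.
So G(theta) = (-5*exp(5*theta**2/4 + theta/4 + 2) + 6*log(2*theta**2 + 1))/3.
Check: d/dtheta[(-5*exp(5*theta**2/4 + theta/4 + 2) + 6*log(2*theta**2 + 1))/3] = (-100*theta**3*exp(2)*exp(theta/4)*exp(5*theta**2/4) - 10*theta**2*exp(2)*exp(theta/4)*exp(5*theta**2/4) - 50*theta*exp(2)*exp(theta/4)*exp(5*theta**2/4) + 96*theta - 5*exp(2)*exp(theta/4)*exp(5*theta**2/4))/(24*theta**2 + 12) = G'(theta).

G(theta) = (-5*exp(5*theta**2/4 + theta/4 + 2) + 6*log(2*theta**2 + 1))/3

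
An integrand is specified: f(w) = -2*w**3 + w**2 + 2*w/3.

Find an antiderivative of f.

Integrate term by term and add the pieces.
Check: d/dw[-w**4/2 + w**3/3 + w**2/3] = -2*w**3 + w**2 + 2*w/3 = f(w).

An antiderivative is F(w) = -w**4/2 + w**3/3 + w**2/3.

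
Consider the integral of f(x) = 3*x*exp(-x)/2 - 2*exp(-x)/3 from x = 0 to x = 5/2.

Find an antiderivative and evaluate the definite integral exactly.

Antiderivative: F(x) = (-9*x - 5)*exp(-x)/6; value = 5/6 - 55*exp(-5/2)/12

Recognize the product-rule pattern: f = u'v + uv' with u = -3*x/2 - 5/6, v = exp(-x), so integration by parts undoes it.
F(x) = (-9*x - 5)*exp(-x)/6 is an antiderivative of f.
Check: d/dx[(-9*x - 5)*exp(-x)/6] = (9*x - 4)*exp(-x)/6, which equals f(x).
F(5/2) = -55*exp(-5/2)/12; F(0) = -5/6.
Integral = F(5/2) - F(0) = 5/6 - 55*exp(-5/2)/12.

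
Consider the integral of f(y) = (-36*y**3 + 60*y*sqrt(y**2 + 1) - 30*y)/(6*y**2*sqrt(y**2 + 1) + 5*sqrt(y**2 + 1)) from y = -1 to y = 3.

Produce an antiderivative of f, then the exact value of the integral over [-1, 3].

Antiderivative: F(y) = -3*sqrt(4*y**2 + 4) + 5*log(2*y**2 + 5/3); value = -6*sqrt(10) - 5*log(11/3) + 6*sqrt(2) + 5*log(59/3)

Differentiate the proposed F(y) back; it has to land on f(y) exactly.
F(y) = -3*sqrt(4*y**2 + 4) + 5*log(2*y**2 + 5/3) is an antiderivative of f.
Check: d/dy[-3*sqrt(4*y**2 + 4) + 5*log(2*y**2 + 5/3)] = (-36*y**3 + 60*y*sqrt(y**2 + 1) - 30*y)/(6*y**2*sqrt(y**2 + 1) + 5*sqrt(y**2 + 1)) = f(y).
F(3) = -6*sqrt(10) + 5*log(59/3); F(-1) = -6*sqrt(2) + 5*log(11/3).
Integral = F(3) - F(-1) = -6*sqrt(10) - 5*log(11/3) + 6*sqrt(2) + 5*log(59/3).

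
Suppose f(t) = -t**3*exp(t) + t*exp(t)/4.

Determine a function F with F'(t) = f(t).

Recognize the product-rule pattern: f = u'v + uv' with u = -t**3 + 3*t**2 - 23*t/4 + 23/4, v = exp(t), so integration by parts undoes it.
Check: d/dt[(-4*t**3 + 12*t**2 - 23*t + 23)*exp(t)/4] = -t**3*exp(t) + t*exp(t)/4 = f(t).

An antiderivative is F(t) = (-4*t**3 + 12*t**2 - 23*t + 23)*exp(t)/4.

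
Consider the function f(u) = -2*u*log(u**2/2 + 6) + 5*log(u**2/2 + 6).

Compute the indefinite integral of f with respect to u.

Integrate term by term and add the pieces.
Check: d/du[-u**2*log(u**2/2 + 6) + u**2 + 5*u*log(u**2/2 + 6) - 10*u - 12*log(u**2 + 12) + 20*sqrt(3)*atan(sqrt(3)*u/6)] = -2*u*log(u**2/2 + 6) + 5*log(u**2/2 + 6) = f(u).

F(u) = -u**2*log(u**2/2 + 6) + u**2 + 5*u*log(u**2/2 + 6) - 10*u - 12*log(u**2 + 12) + 20*sqrt(3)*atan(sqrt(3)*u/6) + C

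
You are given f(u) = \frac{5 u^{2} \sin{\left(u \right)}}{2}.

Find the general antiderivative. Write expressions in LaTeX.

For F(u) to be correct the identity F'(u) - f(u) = 0 must hold.
Check: d/du[- \frac{5 u^{2} \cos{\left(u \right)}}{2} + 5 u \sin{\left(u \right)} + 5 \cos{\left(u \right)}] = \frac{5 u^{2} \sin{\left(u \right)}}{2} = f(u).

F(u) = - \frac{5 u^{2} \cos{\left(u \right)}}{2} + 5 u \sin{\left(u \right)} + 5 \cos{\left(u \right)} + C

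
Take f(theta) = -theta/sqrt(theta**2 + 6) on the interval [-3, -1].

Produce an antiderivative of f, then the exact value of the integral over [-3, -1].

Antiderivative: F(theta) = -sqrt(theta**2 + 6); value = -sqrt(7) + sqrt(15)

The substitution u = theta**2 + 6 works: f is exactly (dF/du)*(du/dtheta) for that inner function.
F(theta) = -sqrt(theta**2 + 6) is an antiderivative of f.
Check: d/dtheta[-sqrt(theta**2 + 6)] = -theta/sqrt(theta**2 + 6) = f(theta).
F(-1) = -sqrt(7); F(-3) = -sqrt(15).
Integral = F(-1) - F(-3) = -sqrt(7) + sqrt(15).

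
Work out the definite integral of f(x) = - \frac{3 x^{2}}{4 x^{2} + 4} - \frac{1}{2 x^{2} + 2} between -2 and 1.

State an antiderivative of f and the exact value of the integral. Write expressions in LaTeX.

The integrand splits into summands that can be handled one at a time.
F(x) = - \frac{3 x}{4} + \frac{\operatorname{atan}{\left(x \right)}}{4} is an antiderivative of f.
Check: d/dx[- \frac{3 x}{4} + \frac{\operatorname{atan}{\left(x \right)}}{4}] = \frac{- 3 x^{2} - 2}{4 x^{2} + 4}, which equals f(x).
F(1) = - \frac{3}{4} + \frac{\pi}{16}; F(-2) = \frac{3}{2} - \frac{\operatorname{atan}{\left(2 \right)}}{4}.
Integral = F(1) - F(-2) = - \frac{9}{4} + \frac{\pi}{16} + \frac{\operatorname{atan}{\left(2 \right)}}{4}.

Antiderivative: F(x) = - \frac{3 x}{4} + \frac{\operatorname{atan}{\left(x \right)}}{4}; value = - \frac{9}{4} + \frac{\pi}{16} + \frac{\operatorname{atan}{\left(2 \right)}}{4}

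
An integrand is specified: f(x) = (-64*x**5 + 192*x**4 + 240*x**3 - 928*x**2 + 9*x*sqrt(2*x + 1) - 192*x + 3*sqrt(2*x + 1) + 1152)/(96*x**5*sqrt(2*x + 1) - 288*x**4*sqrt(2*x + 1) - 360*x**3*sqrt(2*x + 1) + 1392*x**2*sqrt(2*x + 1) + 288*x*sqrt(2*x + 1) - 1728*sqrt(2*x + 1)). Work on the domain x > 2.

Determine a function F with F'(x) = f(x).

An antiderivative is F(x) = -(64*x**3*sqrt(2*x + 1) - 160*x**2*sqrt(2*x + 1) - 128*x*sqrt(2*x + 1) + 384*sqrt(2*x + 1) + 3)/(48*(x - 2)**2*(2*x + 3)).

A first test for any F(x): its x-derivative must equal f(x) identically.
Check: d/dx[-(64*x**3*sqrt(2*x + 1) - 160*x**2*sqrt(2*x + 1) - 128*x*sqrt(2*x + 1) + 384*sqrt(2*x + 1) + 3)/(48*(x - 2)**2*(2*x + 3))] = (-64*x**5 + 192*x**4 + 240*x**3 - 928*x**2 + 9*x*sqrt(2*x + 1) - 192*x + 3*sqrt(2*x + 1) + 1152)/(96*x**5*sqrt(2*x + 1) - 288*x**4*sqrt(2*x + 1) - 360*x**3*sqrt(2*x + 1) + 1392*x**2*sqrt(2*x + 1) + 288*x*sqrt(2*x + 1) - 1728*sqrt(2*x + 1)) = f(x).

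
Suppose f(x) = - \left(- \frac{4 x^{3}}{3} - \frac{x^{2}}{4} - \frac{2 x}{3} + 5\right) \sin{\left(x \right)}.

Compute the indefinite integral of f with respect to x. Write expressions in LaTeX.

F(x) = - \frac{4 x^{3} \cos{\left(x \right)}}{3} + 4 x^{2} \sin{\left(x \right)} - \frac{x^{2} \cos{\left(x \right)}}{4} + \frac{x \sin{\left(x \right)}}{2} + \frac{22 x \cos{\left(x \right)}}{3} - \frac{22 \sin{\left(x \right)}}{3} + \frac{11 \cos{\left(x \right)}}{2} + C

For F(x) to be correct the identity F'(x) - f(x) = 0 must hold.
Check: d/dx[- \frac{4 x^{3} \cos{\left(x \right)}}{3} + 4 x^{2} \sin{\left(x \right)} - \frac{x^{2} \cos{\left(x \right)}}{4} + \frac{x \sin{\left(x \right)}}{2} + \frac{22 x \cos{\left(x \right)}}{3} - \frac{22 \sin{\left(x \right)}}{3} + \frac{11 \cos{\left(x \right)}}{2}] = \frac{4 x^{3} \sin{\left(x \right)}}{3} + \frac{x^{2} \sin{\left(x \right)}}{4} + \frac{2 x \sin{\left(x \right)}}{3} - 5 \sin{\left(x \right)}, which equals f(x).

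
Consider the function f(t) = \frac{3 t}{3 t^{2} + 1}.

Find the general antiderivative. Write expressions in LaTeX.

The substitution u = 2 t^{2} + \frac{2}{3} works: f is exactly (dF/du)*(du/dt) for that inner function.
Check: d/dt[\frac{\log{\left(2 t^{2} + \frac{2}{3} \right)}}{2}] = \frac{3 t}{3 t^{2} + 1} = f(t).

F(t) = \frac{\log{\left(2 t^{2} + \frac{2}{3} \right)}}{2} + C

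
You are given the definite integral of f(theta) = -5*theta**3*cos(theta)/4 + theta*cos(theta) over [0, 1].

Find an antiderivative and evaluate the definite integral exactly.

The integrand splits into summands that can be handled one at a time.
F(theta) = -(5*theta**3*sin(theta) + 15*theta**2*cos(theta) - 34*theta*sin(theta) - 34*cos(theta))/4 is an antiderivative of f.
Check: d/dtheta[-(5*theta**3*sin(theta) + 15*theta**2*cos(theta) - 34*theta*sin(theta) - 34*cos(theta))/4] = -5*theta**3*cos(theta)/4 + theta*cos(theta) = f(theta).
F(1) = 19*cos(1)/4 + 29*sin(1)/4; F(0) = 17/2.
Integral = F(1) - F(0) = -17/2 + 19*cos(1)/4 + 29*sin(1)/4.

Antiderivative: F(theta) = -(5*theta**3*sin(theta) + 15*theta**2*cos(theta) - 34*theta*sin(theta) - 34*cos(theta))/4; value = -17/2 + 19*cos(1)/4 + 29*sin(1)/4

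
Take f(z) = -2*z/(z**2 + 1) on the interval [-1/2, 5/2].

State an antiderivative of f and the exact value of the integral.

Antiderivative: F(z) = -log(z**2 + 1); value = -log(87/8) + log(15/8)

f matches the chain-rule pattern g'(h)*h' with inner function h(z) = 3*z**2/2 + 3/2; substituting u = h(z) collapses the integral.
F(z) = -log(z**2 + 1) is an antiderivative of f.
Check: d/dz[-log(z**2 + 1)] = -2*z/(z**2 + 1) = f(z).
F(5/2) = -log(29/4); F(-1/2) = -log(5/4).
Integral = F(5/2) - F(-1/2) = -log(87/8) + log(15/8).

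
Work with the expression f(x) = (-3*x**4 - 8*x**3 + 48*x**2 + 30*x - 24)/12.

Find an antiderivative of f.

An antiderivative is F(x) = -x**5/20 - x**4/6 + 4*x**3/3 + 5*x**2/4 - 2*x.

Any candidate F(x) must reproduce f(x) exactly when differentiated.
Check: d/dx[-x**5/20 - x**4/6 + 4*x**3/3 + 5*x**2/4 - 2*x] = -x**4/4 - 2*x**3/3 + 4*x**2 + 5*x/2 - 2, which equals f(x).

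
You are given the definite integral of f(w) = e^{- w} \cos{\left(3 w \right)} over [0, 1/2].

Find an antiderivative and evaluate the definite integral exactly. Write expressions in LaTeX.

Whatever form F(w) takes, F'(w) = f(w) is non-negotiable.
F(w) = - \frac{\left(- 3 \sin{\left(3 w \right)} + \cos{\left(3 w \right)}\right) e^{- w}}{10} is an antiderivative of f.
Check: d/dw[- \frac{\left(- 3 \sin{\left(3 w \right)} + \cos{\left(3 w \right)}\right) e^{- w}}{10}] = e^{- w} \cos{\left(3 w \right)} = f(w).
F(1/2) = - \frac{\cos{\left(\frac{3}{2} \right)}}{10 e^{\frac{1}{2}}} + \frac{3 \sin{\left(\frac{3}{2} \right)}}{10 e^{\frac{1}{2}}}; F(0) = - \frac{1}{10}.
Integral = F(1/2) - F(0) = - \frac{\cos{\left(\frac{3}{2} \right)}}{10 e^{\frac{1}{2}}} + \frac{1}{10} + \frac{3 \sin{\left(\frac{3}{2} \right)}}{10 e^{\frac{1}{2}}}.

Antiderivative: F(w) = - \frac{\left(- 3 \sin{\left(3 w \right)} + \cos{\left(3 w \right)}\right) e^{- w}}{10}; value = - \frac{\cos{\left(\frac{3}{2} \right)}}{10 e^{\frac{1}{2}}} + \frac{1}{10} + \frac{3 \sin{\left(\frac{3}{2} \right)}}{10 e^{\frac{1}{2}}}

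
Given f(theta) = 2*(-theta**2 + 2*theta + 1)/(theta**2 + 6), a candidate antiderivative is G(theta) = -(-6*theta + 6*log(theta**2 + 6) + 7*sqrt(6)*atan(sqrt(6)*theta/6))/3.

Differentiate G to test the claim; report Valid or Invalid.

d/dtheta[G] = (2*theta**2 - 4*theta - 2)/(theta**2 + 6)
d/dtheta[G] - f(theta) = (4*theta**2 - 8*theta - 4)/(theta**2 + 6) != 0.

Invalid: d/dtheta[G] - f = (4*theta**2 - 8*theta - 4)/(theta**2 + 6), which is not 0.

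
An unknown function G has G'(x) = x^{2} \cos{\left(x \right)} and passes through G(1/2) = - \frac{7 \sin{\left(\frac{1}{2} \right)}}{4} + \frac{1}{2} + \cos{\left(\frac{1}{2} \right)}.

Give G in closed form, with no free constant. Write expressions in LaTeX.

Check a candidate G(x) by differentiating: d/dx[G] must match the given G'(x).
A general antiderivative is x^{2} \sin{\left(x \right)} + 2 x \cos{\left(x \right)} - 2 \sin{\left(x \right)} + C.
The condition gives C = - \frac{7 \sin{\left(\frac{1}{2} \right)}}{4} + \frac{1}{2} + \cos{\left(\frac{1}{2} \right)} - (- \frac{7 \sin{\left(\frac{1}{2} \right)}}{4} + \cos{\left(\frac{1}{2} \right)}) = \frac{1}{2}.
So G(x) = \frac{2 x^{2} \sin{\left(x \right)} + 4 x \cos{\left(x \right)} - 4 \sin{\left(x \right)} + 1}{2}.
Check: d/dx[\frac{2 x^{2} \sin{\left(x \right)} + 4 x \cos{\left(x \right)} - 4 \sin{\left(x \right)} + 1}{2}] = x^{2} \cos{\left(x \right)} = G'(x).

G(x) = \frac{2 x^{2} \sin{\left(x \right)} + 4 x \cos{\left(x \right)} - 4 \sin{\left(x \right)} + 1}{2}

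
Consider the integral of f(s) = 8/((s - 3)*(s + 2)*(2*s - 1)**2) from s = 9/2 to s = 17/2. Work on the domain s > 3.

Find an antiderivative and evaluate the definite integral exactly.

Factor the denominator ((s - 3)*(s + 2)*(2*s - 1)**2) and decompose: f = -32/(25*(2*s - 1)**2) - 8/(125*(s + 2)) + 8/(125*(s - 3)); each piece integrates to a log, atan, or power term.
F(s) = 8*log(s - 3)/125 - 8*log(s + 2)/125 + 16/(50*s - 25) is an antiderivative of f.
Check: d/ds[8*log(s - 3)/125 - 8*log(s + 2)/125 + 16/(50*s - 25)] = 8/(4*s**4 - 8*s**3 - 19*s**2 + 23*s - 6), which equals f(s).
F(17/2) = -8*log(21/2)/125 + 1/25 + 8*log(11/2)/125; F(9/2) = -8*log(13/2)/125 + 8*log(3/2)/125 + 2/25.
Integral = F(17/2) - F(9/2) = -8*log(21/2)/125 - 1/25 - 8*log(3/2)/125 + 8*log(11/2)/125 + 8*log(13/2)/125.

Antiderivative: F(s) = 8*log(s - 3)/125 - 8*log(s + 2)/125 + 16/(50*s - 25); value = -8*log(21/2)/125 - 1/25 - 8*log(3/2)/125 + 8*log(11/2)/125 + 8*log(13/2)/125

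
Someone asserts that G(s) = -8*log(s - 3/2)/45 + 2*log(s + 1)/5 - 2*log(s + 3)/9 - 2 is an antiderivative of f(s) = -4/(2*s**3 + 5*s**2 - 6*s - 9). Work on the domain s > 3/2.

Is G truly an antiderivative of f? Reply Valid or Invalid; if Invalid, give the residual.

Valid - differentiating G returns exactly f.

d/ds[G] = -4/(2*s**3 + 5*s**2 - 6*s - 9)
This equals f(s) exactly, so the claim holds.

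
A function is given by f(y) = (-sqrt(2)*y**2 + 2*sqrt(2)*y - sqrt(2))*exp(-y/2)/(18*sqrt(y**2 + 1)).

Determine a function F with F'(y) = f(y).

f has the shape u'v + uv' for u = sqrt(2*y**2 + 2)/9 and v = exp(-y/2) — it is the derivative of the product u*v.
Check: d/dy[sqrt(2)*sqrt(y**2 + 1)*exp(-y/2)/9] = (-sqrt(2)*y**2 + 2*sqrt(2)*y - sqrt(2))*exp(-y/2)/(18*sqrt(y**2 + 1)) = f(y).

An antiderivative is F(y) = sqrt(2)*sqrt(y**2 + 1)*exp(-y/2)/9.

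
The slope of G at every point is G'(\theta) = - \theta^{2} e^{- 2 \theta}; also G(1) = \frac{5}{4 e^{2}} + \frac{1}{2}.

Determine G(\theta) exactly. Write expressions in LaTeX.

G(\theta) = \frac{\left(2 \theta^{2} + 2 \theta + 2 e^{2 \theta} + 1\right) e^{- 2 \theta}}{4}

Recognize the product-rule pattern: G'(\theta) = u'v + uv' with u = \frac{\theta^{2}}{2} + \frac{\theta}{2} + \frac{1}{4}, v = e^{- 2 \theta}, so integration by parts undoes it.
A general antiderivative is \frac{\left(2 \theta^{2} + 2 \theta + 1\right) e^{- 2 \theta}}{4} + C.
The condition gives C = \frac{5}{4 e^{2}} + \frac{1}{2} - (\frac{5}{4 e^{2}}) = \frac{1}{2}.
So G(\theta) = \frac{\left(2 \theta^{2} + 2 \theta + 2 e^{2 \theta} + 1\right) e^{- 2 \theta}}{4}.
Check: d/d\theta[\frac{\left(2 \theta^{2} + 2 \theta + 2 e^{2 \theta} + 1\right) e^{- 2 \theta}}{4}] = - \theta^{2} e^{- 2 \theta} = G'(\theta).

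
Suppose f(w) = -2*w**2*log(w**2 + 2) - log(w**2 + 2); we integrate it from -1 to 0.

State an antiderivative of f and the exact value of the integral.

The integrand splits into summands that can be handled one at a time.
F(w) = -(6*w**3*log(w**2 + 2) - 4*w**3 + 9*w*log(w**2 + 2) + 6*w - 6*sqrt(2)*atan(sqrt(2)*w/2))/9 is an antiderivative of f.
Check: d/dw[-(6*w**3*log(w**2 + 2) - 4*w**3 + 9*w*log(w**2 + 2) + 6*w - 6*sqrt(2)*atan(sqrt(2)*w/2))/9] = -2*w**2*log(w**2 + 2) - log(w**2 + 2) = f(w).
F(0) = 0; F(-1) = -2*sqrt(2)*atan(sqrt(2)/2)/3 + 2/9 + 5*log(3)/3.
Integral = F(0) - F(-1) = -5*log(3)/3 - 2/9 + 2*sqrt(2)*atan(sqrt(2)/2)/3.

Antiderivative: F(w) = -(6*w**3*log(w**2 + 2) - 4*w**3 + 9*w*log(w**2 + 2) + 6*w - 6*sqrt(2)*atan(sqrt(2)*w/2))/9; value = -5*log(3)/3 - 2/9 + 2*sqrt(2)*atan(sqrt(2)/2)/3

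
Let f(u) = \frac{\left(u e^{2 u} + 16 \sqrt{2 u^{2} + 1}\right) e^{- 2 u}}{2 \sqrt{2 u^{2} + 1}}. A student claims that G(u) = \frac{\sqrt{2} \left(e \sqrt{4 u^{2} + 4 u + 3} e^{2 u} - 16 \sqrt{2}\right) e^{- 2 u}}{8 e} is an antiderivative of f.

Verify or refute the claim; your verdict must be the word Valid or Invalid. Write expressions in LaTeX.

Invalid: d/du[G] - f = \frac{\left(2 \sqrt{2} e u \sqrt{2 u^{2} + 1} e^{2 u} - 2 e u \sqrt{4 u^{2} + 4 u + 3} e^{2 u} - 32 e \sqrt{2 u^{2} + 1} \sqrt{4 u^{2} + 4 u + 3} + 32 \sqrt{2 u^{2} + 1} \sqrt{4 u^{2} + 4 u + 3} + \sqrt{2} e \sqrt{2 u^{2} + 1} e^{2 u}\right) e^{- 2 u}}{4 e \sqrt{2 u^{2} + 1} \sqrt{4 u^{2} + 4 u + 3}}, which is not 0.

d/du[G] = \frac{\left(2 \sqrt{2} e u e^{2 u} + 32 \sqrt{4 u^{2} + 4 u + 3} + \sqrt{2} e e^{2 u}\right) e^{- 2 u}}{4 e \sqrt{4 u^{2} + 4 u + 3}}
d/du[G] - f(u) = \frac{\left(2 \sqrt{2} e u \sqrt{2 u^{2} + 1} e^{2 u} - 2 e u \sqrt{4 u^{2} + 4 u + 3} e^{2 u} - 32 e \sqrt{2 u^{2} + 1} \sqrt{4 u^{2} + 4 u + 3} + 32 \sqrt{2 u^{2} + 1} \sqrt{4 u^{2} + 4 u + 3} + \sqrt{2} e \sqrt{2 u^{2} + 1} e^{2 u}\right) e^{- 2 u}}{4 e \sqrt{2 u^{2} + 1} \sqrt{4 u^{2} + 4 u + 3}} != 0.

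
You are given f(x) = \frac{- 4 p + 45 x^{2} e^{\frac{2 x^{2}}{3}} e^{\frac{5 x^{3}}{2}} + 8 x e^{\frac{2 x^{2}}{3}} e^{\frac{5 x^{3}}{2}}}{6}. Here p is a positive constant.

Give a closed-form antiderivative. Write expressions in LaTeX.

An antiderivative is F(x) = - \frac{2 p x}{3} + e^{\frac{2 x^{2}}{3}} e^{\frac{5 x^{3}}{2}}.

Since d/dx undoes antidifferentiation here, F'(x) = f(x) is required of F(x).
Check: d/dx[- \frac{2 p x}{3} + e^{\frac{2 x^{2}}{3}} e^{\frac{5 x^{3}}{2}}] = - \frac{2 p}{3} + \frac{15 x^{2} e^{\frac{2 x^{2}}{3}} e^{\frac{5 x^{3}}{2}}}{2} + \frac{4 x e^{\frac{2 x^{2}}{3}} e^{\frac{5 x^{3}}{2}}}{3}, which equals f(x).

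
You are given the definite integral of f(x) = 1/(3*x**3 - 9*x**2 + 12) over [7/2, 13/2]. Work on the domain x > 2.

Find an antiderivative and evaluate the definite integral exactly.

Factor the denominator (3*(x - 2)**2*(x + 1)) and decompose: f = 1/(27*(x + 1)) - 1/(27*(x - 2)) + 1/(9*(x - 2)**2); each piece integrates to a log, atan, or power term.
F(x) = (-x*log(x - 2) + x*log(x + 1) + 2*log(x - 2) - 2*log(x + 1) - 3)/(27*x - 54) is an antiderivative of f.
Check: d/dx[(-x*log(x - 2) + x*log(x + 1) + 2*log(x - 2) - 2*log(x + 1) - 3)/(27*x - 54)] = 1/(3*x**3 - 9*x**2 + 12) = f(x).
F(13/2) = -log(9/2)/27 - 2/81 + log(15/2)/27; F(7/2) = -2/27 - log(3/2)/27 + log(9/2)/27.
Integral = F(13/2) - F(7/2) = -2*log(9/2)/27 + log(3/2)/27 + 4/81 + log(15/2)/27.

Antiderivative: F(x) = (-x*log(x - 2) + x*log(x + 1) + 2*log(x - 2) - 2*log(x + 1) - 3)/(27*x - 54); value = -2*log(9/2)/27 + log(3/2)/27 + 4/81 + log(15/2)/27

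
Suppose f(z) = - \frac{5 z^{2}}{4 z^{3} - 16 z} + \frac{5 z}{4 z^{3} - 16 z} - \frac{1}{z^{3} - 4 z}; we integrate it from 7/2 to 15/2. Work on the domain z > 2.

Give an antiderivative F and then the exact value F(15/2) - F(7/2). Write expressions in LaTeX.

Antiderivative: F(z) = \frac{\log{\left(z \right)}}{4} - \frac{7 \log{\left(z - 2 \right)}}{16} - \frac{17 \log{\left(z + 2 \right)}}{16}; value = - \frac{17 \log{\left(\frac{19}{2} \right)}}{16} - \frac{\log{\left(\frac{7}{2} \right)}}{4} + \frac{7 \log{\left(\frac{3}{2} \right)}}{16} + \frac{\log{\left(\frac{15}{2} \right)}}{4} + \frac{5 \log{\left(\frac{11}{2} \right)}}{8}

The denominator factors as 4 z \left(z - 2\right) \left(z + 2\right); partial fractions split f into directly integrable pieces: - \frac{17}{16 \left(z + 2\right)} - \frac{7}{16 \left(z - 2\right)} + \frac{1}{4 z}.
F(z) = \frac{\log{\left(z \right)}}{4} - \frac{7 \log{\left(z - 2 \right)}}{16} - \frac{17 \log{\left(z + 2 \right)}}{16} is an antiderivative of f.
Check: d/dz[\frac{\log{\left(z \right)}}{4} - \frac{7 \log{\left(z - 2 \right)}}{16} - \frac{17 \log{\left(z + 2 \right)}}{16}] = \frac{- 5 z^{2} + 5 z - 4}{4 z^{3} - 16 z}, which equals f(z).
F(15/2) = - \frac{17 \log{\left(\frac{19}{2} \right)}}{16} - \frac{7 \log{\left(\frac{11}{2} \right)}}{16} + \frac{\log{\left(\frac{15}{2} \right)}}{4}; F(7/2) = - \frac{17 \log{\left(\frac{11}{2} \right)}}{16} - \frac{7 \log{\left(\frac{3}{2} \right)}}{16} + \frac{\log{\left(\frac{7}{2} \right)}}{4}.
Integral = F(15/2) - F(7/2) = - \frac{17 \log{\left(\frac{19}{2} \right)}}{16} - \frac{\log{\left(\frac{7}{2} \right)}}{4} + \frac{7 \log{\left(\frac{3}{2} \right)}}{16} + \frac{\log{\left(\frac{15}{2} \right)}}{4} + \frac{5 \log{\left(\frac{11}{2} \right)}}{8}.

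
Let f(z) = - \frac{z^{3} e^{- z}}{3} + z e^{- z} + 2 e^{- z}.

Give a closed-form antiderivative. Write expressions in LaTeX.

An antiderivative is F(z) = \frac{\left(z^{3} + 3 z^{2} + 3 z - 3\right) e^{- z}}{3}.

Recognize the product-rule pattern: f = u'v + uv' with u = \frac{z^{3}}{3} + z^{2} + z - 1, v = e^{- z}, so integration by parts undoes it.
Check: d/dz[\frac{\left(z^{3} + 3 z^{2} + 3 z - 3\right) e^{- z}}{3}] = \frac{\left(- z^{3} + 3 z + 6\right) e^{- z}}{3}, which equals f(z).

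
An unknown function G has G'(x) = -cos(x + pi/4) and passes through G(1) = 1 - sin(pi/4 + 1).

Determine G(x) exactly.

G(x) = 1 - sin(x + pi/4)

A candidate passes only if d/dx[G] lands on the given G'(x) exactly.
A general antiderivative is -sin(x + pi/4) + C.
The condition gives C = 1 - sin(pi/4 + 1) - (-sin(pi/4 + 1)) = 1.
So G(x) = 1 - sin(x + pi/4).
Check: d/dx[1 - sin(x + pi/4)] = -cos(x + pi/4) = G'(x).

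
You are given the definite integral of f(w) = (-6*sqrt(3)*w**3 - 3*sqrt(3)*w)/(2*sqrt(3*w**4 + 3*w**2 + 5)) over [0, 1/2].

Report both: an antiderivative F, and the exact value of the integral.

Antiderivative: F(w) = -sqrt(3)*sqrt(3*w**4 + 3*w**2 + 5)/2; value = -sqrt(285)/8 + sqrt(15)/2

f matches the chain-rule pattern g'(h)*h' with inner function h(w) = w**4 + w**2 + 5/3; substituting u = h(w) collapses the integral.
F(w) = -sqrt(3)*sqrt(3*w**4 + 3*w**2 + 5)/2 is an antiderivative of f.
Check: d/dw[-sqrt(3)*sqrt(3*w**4 + 3*w**2 + 5)/2] = (-6*sqrt(3)*w**3 - 3*sqrt(3)*w)/(2*sqrt(3*w**4 + 3*w**2 + 5)) = f(w).
F(1/2) = -sqrt(285)/8; F(0) = -sqrt(15)/2.
Integral = F(1/2) - F(0) = -sqrt(285)/8 + sqrt(15)/2.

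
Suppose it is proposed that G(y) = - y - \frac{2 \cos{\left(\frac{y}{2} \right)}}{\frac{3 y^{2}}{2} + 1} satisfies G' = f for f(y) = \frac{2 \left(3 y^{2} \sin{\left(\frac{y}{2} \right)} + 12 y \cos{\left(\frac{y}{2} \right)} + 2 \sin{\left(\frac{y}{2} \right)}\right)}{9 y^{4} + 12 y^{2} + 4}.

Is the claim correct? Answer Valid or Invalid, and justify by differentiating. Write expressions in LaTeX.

d/dy[G] = \frac{- 9 y^{4} + 6 y^{2} \sin{\left(\frac{y}{2} \right)} - 12 y^{2} + 24 y \cos{\left(\frac{y}{2} \right)} + 4 \sin{\left(\frac{y}{2} \right)} - 4}{9 y^{4} + 12 y^{2} + 4}
d/dy[G] - f(y) = -1 != 0.

Invalid: d/dy[G] - f = -1, which is not 0.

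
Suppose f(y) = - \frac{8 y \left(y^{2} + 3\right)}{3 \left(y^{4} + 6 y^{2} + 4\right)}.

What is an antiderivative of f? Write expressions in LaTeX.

An antiderivative is F(y) = - \frac{2 \log{\left(\frac{y^{4}}{2} + 3 y^{2} + 2 \right)}}{3}.

The substitution u = \frac{y^{4}}{2} + 3 y^{2} + 2 works: f is exactly (dF/du)*(du/dy) for that inner function.
Check: d/dy[- \frac{2 \log{\left(\frac{y^{4}}{2} + 3 y^{2} + 2 \right)}}{3}] = \frac{- 8 y^{3} - 24 y}{3 y^{4} + 18 y^{2} + 12}, which equals f(y).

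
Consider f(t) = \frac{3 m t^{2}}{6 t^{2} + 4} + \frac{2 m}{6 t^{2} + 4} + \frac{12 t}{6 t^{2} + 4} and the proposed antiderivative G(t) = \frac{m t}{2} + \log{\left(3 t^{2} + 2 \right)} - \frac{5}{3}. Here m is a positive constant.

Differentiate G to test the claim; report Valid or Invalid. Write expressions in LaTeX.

d/dt[G] = \frac{3 m t^{2} + 2 m + 12 t}{6 t^{2} + 4}
This equals f(t) exactly, so the claim holds.

Valid - the claim checks out under differentiation.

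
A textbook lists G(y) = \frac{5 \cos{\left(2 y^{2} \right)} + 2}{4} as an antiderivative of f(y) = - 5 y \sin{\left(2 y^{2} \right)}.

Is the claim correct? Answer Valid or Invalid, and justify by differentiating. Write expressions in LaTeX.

d/dy[G] = - 5 y \sin{\left(2 y^{2} \right)}
This equals f(y) exactly, so the claim holds.

Valid - differentiating G returns exactly f.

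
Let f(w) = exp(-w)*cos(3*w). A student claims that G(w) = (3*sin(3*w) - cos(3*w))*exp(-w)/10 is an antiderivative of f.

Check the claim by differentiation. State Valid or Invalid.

d/dw[G] = exp(-w)*cos(3*w)
This equals f(w) exactly, so the claim holds.

Valid - the claim checks out under differentiation.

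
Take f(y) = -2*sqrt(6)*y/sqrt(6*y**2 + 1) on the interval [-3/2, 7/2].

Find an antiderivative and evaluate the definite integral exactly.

Antiderivative: F(y) = -sqrt(6)*sqrt(6*y**2 + 1)/3; value = -sqrt(447)/3 + sqrt(87)/3

The substitution u = 4*y**2 + 2/3 works: f is exactly (dF/du)*(du/dy) for that inner function.
F(y) = -sqrt(6)*sqrt(6*y**2 + 1)/3 is an antiderivative of f.
Check: d/dy[-sqrt(6)*sqrt(6*y**2 + 1)/3] = -2*sqrt(6)*y/sqrt(6*y**2 + 1) = f(y).
F(7/2) = -sqrt(447)/3; F(-3/2) = -sqrt(87)/3.
Integral = F(7/2) - F(-3/2) = -sqrt(447)/3 + sqrt(87)/3.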